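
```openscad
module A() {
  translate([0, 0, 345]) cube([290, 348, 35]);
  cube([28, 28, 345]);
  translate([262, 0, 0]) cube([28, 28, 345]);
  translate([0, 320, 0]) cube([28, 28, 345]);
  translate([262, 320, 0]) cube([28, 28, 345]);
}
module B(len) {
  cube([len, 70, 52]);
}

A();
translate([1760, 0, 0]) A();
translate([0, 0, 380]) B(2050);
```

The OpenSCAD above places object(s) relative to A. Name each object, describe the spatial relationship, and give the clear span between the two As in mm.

A is a stool. B is a beam. A beam spans the tops of two stools. The clear span between the two stools is 1470 mm.

Second stool starts at x = 1760; first ends at x = 290; clear span = 1760 − 290 = 1470 mm.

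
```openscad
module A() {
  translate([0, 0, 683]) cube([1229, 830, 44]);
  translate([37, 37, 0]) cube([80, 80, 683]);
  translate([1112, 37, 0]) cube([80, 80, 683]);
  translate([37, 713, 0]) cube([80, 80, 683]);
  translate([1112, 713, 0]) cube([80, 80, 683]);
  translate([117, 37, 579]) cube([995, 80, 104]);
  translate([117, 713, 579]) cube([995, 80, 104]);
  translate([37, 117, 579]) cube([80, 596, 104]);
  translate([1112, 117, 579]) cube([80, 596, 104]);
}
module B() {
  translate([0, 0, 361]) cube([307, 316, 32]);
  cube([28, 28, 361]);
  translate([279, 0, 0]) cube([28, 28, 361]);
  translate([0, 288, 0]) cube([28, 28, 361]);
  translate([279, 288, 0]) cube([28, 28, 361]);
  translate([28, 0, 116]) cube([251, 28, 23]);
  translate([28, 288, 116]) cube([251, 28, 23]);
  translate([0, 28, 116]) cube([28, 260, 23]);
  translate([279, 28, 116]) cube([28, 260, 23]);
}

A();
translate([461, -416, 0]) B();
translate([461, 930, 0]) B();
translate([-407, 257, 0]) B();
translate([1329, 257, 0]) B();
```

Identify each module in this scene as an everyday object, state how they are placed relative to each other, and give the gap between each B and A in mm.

Each stool's nearest face is 100 mm from the table's bounding box.

A is a table. B is a stool. Four stools sit around the table at the −y, +y, −x, +x sides. The gap between each stool and the table is 100 mm.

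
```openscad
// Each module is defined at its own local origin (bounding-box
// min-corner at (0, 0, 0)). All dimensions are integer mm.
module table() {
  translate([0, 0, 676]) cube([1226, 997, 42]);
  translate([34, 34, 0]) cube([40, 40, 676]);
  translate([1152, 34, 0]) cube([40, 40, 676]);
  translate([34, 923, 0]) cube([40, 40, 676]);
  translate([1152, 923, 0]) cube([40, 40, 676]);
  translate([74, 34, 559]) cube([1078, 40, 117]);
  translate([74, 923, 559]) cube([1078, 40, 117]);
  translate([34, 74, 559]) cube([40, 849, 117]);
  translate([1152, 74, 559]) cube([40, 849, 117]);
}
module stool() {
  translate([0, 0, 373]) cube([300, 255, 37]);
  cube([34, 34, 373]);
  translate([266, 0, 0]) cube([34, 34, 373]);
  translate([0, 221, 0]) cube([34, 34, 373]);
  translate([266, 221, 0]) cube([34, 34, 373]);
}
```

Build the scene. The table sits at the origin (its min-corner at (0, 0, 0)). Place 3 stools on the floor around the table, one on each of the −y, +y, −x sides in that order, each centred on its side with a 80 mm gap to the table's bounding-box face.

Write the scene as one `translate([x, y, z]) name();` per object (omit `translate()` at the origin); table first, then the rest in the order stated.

table();
translate([463, -335, 0]) stool();
translate([463, 1077, 0]) stool();
translate([-380, 371, 0]) stool();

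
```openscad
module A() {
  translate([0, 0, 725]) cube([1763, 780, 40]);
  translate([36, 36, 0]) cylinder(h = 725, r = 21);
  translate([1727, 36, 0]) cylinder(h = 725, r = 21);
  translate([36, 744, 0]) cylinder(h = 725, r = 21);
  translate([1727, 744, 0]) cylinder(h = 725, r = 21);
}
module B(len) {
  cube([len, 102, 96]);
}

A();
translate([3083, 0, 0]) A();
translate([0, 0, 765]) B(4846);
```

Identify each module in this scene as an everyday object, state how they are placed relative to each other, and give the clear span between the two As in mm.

A is a table. B is a beam. A beam spans the tops of two tables. The clear span between the two tables is 1320 mm.

Second table starts at x = 3083; first ends at x = 1763; clear span = 3083 − 1763 = 1320 mm.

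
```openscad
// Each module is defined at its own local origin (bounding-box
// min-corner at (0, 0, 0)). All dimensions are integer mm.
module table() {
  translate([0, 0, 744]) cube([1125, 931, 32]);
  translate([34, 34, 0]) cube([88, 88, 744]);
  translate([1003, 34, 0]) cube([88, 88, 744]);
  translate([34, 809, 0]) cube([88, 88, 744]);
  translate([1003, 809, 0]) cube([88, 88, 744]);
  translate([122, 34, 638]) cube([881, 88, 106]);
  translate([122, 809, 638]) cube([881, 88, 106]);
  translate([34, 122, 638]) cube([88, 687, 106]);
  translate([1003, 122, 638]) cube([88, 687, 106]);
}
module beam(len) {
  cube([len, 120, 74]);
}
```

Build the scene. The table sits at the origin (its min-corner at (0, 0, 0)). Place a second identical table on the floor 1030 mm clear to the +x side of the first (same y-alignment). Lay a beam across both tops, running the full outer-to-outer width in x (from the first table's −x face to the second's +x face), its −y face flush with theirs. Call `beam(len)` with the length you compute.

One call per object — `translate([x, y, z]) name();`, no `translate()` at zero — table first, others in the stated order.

table();
translate([2155, 0, 0]) table();
translate([0, 0, 776]) beam(3280);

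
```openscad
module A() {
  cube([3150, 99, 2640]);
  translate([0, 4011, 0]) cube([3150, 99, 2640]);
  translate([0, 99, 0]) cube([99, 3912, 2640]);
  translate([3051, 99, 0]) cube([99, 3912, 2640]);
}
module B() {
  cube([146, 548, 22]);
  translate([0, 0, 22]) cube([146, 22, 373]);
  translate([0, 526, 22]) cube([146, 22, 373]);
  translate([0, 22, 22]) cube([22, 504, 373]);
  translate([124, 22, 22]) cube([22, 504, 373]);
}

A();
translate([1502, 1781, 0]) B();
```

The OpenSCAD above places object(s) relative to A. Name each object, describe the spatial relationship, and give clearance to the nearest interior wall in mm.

Clearances: x = 1403, y = 1682; minimum 1403 mm.

A is a house frame. B is an open box. The open box sits inside the house frame, centred. The clearance to the nearest interior wall is 1403 mm.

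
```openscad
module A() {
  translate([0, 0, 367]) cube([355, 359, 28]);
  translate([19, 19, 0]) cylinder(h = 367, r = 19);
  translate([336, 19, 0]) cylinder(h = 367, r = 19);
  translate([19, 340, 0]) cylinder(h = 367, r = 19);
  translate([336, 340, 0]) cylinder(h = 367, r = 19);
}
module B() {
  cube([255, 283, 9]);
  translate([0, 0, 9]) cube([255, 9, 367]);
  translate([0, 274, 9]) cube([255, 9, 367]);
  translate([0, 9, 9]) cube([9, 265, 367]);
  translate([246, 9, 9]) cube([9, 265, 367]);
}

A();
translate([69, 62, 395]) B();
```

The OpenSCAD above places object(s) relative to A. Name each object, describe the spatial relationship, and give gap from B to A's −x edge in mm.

A is a stool. B is an open box. The open box is on top of the stool. The gap from the open box to the stool's −x edge is 69 mm.

The open box's min-x is at 69; the stool's min-x is 0; gap = 69 mm.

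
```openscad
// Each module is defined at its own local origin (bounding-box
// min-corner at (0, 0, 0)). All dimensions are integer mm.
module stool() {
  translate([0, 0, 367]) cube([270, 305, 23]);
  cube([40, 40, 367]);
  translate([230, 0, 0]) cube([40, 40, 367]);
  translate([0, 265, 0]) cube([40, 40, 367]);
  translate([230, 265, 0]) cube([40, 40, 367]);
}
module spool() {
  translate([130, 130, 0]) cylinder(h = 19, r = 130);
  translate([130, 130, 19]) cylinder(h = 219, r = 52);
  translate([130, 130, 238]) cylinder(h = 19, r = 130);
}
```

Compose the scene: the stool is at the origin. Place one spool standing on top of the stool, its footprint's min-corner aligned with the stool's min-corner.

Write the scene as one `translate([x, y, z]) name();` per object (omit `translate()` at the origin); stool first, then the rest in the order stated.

stool();
translate([0, 0, 390]) spool();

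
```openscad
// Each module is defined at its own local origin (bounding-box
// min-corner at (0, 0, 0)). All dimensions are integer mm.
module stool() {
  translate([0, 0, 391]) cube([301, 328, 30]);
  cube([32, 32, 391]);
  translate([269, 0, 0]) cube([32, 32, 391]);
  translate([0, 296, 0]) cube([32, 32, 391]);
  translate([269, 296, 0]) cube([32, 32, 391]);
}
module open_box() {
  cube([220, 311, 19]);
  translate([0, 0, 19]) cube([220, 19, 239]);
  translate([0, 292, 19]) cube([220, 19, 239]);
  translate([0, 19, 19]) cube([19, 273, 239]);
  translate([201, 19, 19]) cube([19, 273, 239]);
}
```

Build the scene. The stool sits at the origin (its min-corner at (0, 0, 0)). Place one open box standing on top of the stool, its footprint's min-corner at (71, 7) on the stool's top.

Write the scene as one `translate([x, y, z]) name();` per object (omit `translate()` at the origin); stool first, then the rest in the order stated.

stool();
translate([71, 7, 421]) open_box();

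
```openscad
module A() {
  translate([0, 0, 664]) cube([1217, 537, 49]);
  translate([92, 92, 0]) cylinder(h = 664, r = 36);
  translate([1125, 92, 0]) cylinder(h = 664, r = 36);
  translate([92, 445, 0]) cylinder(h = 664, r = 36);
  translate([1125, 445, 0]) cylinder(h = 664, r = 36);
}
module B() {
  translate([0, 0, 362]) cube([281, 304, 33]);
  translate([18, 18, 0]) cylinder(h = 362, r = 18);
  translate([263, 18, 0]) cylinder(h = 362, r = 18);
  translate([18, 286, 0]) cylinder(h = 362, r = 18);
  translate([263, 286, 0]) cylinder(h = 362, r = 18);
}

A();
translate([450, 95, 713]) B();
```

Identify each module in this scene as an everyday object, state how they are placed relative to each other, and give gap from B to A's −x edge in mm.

The stool's min-x is at 450; the table's min-x is 0; gap = 450 mm.

A is a table. B is a stool. The stool is on top of the table. The gap from the stool to the table's −x edge is 450 mm.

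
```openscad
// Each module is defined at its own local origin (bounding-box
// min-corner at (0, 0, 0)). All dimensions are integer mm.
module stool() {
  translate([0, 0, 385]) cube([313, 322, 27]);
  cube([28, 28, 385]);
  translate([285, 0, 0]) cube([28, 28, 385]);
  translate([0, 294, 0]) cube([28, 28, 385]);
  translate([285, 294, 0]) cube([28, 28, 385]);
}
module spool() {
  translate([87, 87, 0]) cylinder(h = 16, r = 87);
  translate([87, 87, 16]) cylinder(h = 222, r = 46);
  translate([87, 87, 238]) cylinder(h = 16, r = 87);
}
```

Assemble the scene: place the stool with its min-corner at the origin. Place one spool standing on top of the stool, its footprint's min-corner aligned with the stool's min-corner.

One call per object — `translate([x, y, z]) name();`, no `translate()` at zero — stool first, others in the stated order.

stool();
translate([0, 0, 412]) spool();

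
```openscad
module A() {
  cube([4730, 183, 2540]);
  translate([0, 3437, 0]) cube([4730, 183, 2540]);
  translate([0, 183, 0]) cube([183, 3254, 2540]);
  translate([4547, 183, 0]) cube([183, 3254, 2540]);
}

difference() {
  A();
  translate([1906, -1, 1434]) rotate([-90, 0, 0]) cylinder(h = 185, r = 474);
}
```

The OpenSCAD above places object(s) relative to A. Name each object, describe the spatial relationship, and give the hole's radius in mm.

A is a house frame. The house frame has a circular hole through its front wall. The hole's radius is 474 mm.

The subtracted cylinder has r = 474 mm.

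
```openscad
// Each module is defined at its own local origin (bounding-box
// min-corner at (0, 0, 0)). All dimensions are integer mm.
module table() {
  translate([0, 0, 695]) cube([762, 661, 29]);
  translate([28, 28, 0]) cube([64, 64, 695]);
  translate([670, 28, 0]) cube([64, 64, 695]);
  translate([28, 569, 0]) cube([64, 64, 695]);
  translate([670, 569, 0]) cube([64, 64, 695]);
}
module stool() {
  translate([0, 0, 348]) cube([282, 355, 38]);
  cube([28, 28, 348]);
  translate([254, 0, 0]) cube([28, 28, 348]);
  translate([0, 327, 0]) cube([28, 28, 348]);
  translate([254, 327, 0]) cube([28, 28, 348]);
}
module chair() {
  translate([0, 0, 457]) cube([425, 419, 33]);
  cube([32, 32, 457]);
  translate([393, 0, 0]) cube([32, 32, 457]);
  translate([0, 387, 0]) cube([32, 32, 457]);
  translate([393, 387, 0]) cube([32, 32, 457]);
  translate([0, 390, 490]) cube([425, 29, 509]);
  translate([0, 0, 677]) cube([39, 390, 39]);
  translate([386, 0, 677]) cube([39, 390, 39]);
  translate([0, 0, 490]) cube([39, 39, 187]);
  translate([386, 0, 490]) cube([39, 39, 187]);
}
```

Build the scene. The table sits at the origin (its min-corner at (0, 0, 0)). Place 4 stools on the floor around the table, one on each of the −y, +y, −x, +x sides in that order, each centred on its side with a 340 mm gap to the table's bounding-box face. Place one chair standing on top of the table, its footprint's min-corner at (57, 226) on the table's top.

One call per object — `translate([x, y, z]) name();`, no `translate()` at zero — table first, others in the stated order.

table();
translate([240, -695, 0]) stool();
translate([240, 1001, 0]) stool();
translate([-622, 153, 0]) stool();
translate([1102, 153, 0]) stool();
translate([57, 226, 724]) chair();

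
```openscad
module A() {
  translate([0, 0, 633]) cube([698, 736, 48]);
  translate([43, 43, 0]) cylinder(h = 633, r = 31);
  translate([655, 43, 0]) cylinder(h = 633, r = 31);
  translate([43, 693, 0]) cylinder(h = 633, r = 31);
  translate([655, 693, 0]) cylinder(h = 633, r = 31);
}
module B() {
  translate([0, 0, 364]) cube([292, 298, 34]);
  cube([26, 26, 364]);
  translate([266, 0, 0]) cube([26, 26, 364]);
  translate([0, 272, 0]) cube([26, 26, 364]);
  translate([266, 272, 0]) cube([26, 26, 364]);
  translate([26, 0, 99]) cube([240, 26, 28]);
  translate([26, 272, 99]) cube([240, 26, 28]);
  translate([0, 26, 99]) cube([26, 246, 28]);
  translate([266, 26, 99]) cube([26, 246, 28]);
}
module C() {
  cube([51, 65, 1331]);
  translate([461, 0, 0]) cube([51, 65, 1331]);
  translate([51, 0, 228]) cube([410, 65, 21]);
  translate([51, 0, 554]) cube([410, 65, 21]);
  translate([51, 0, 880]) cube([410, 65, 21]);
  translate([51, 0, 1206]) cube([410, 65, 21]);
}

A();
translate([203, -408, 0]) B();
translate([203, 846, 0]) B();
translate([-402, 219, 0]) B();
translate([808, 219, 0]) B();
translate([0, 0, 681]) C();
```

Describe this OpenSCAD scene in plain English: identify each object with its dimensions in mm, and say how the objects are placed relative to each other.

A is a table with a 698×736 mm rectangular top, 48 mm thick, top surface at z = 681 mm, supported by four round legs of 62 mm diameter, each leg's bounding box inset 12 mm from the nearest pair of top edges, running from the floor.

B is a four-legged stool. The seat is 292×298 mm, 34 mm thick, top at z = 398 mm. It stands on four square legs, each 26×26 mm in cross-section, from z = 0 to the seat underside, each flush with a corner of the seat. Four stretchers, 26 mm wide and 28 mm tall, connect adjacent legs with their undersides at z = 99 mm, each running between the inner faces of the legs it joins and aligned with the legs' outer faces on the other axis.

C is a straight ladder. Two 51×65 mm vertical rails, 1331 mm tall, stand 512 mm apart (outside-to-outside) with their front faces coplanar on the −y side. 4 rungs, each 65 mm deep and 21 mm tall, span between the inner faces of the rails, front faces flush with the rails. The lowest rung's underside is at z = 228 mm and rungs are spaced 326 mm apart (underside to underside).

Four stools sit around the table at the −y, +y, −x, +x sides. The ladder is on top of the table.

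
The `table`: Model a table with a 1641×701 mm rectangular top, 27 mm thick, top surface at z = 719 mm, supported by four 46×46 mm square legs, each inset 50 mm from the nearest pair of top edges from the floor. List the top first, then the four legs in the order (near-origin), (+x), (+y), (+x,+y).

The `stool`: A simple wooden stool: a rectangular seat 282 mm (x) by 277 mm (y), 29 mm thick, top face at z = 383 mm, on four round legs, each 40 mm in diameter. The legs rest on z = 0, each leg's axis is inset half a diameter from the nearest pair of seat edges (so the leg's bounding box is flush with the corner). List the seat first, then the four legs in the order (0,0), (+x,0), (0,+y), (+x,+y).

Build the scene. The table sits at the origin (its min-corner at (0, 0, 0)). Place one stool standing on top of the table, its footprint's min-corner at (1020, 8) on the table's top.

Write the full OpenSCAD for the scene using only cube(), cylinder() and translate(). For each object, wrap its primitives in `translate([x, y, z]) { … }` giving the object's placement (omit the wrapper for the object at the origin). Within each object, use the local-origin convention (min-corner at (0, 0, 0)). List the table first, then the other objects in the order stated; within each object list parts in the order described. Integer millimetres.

translate([0, 0, 692]) cube([1641, 701, 27]);
translate([50, 50, 0]) cube([46, 46, 692]);
translate([1545, 50, 0]) cube([46, 46, 692]);
translate([50, 605, 0]) cube([46, 46, 692]);
translate([1545, 605, 0]) cube([46, 46, 692]);
translate([1020, 8, 719]) {
  translate([0, 0, 354]) cube([282, 277, 29]);
  translate([20, 20, 0]) cylinder(h = 354, r = 20);
  translate([262, 20, 0]) cylinder(h = 354, r = 20);
  translate([20, 257, 0]) cylinder(h = 354, r = 20);
  translate([262, 257, 0]) cylinder(h = 354, r = 20);
}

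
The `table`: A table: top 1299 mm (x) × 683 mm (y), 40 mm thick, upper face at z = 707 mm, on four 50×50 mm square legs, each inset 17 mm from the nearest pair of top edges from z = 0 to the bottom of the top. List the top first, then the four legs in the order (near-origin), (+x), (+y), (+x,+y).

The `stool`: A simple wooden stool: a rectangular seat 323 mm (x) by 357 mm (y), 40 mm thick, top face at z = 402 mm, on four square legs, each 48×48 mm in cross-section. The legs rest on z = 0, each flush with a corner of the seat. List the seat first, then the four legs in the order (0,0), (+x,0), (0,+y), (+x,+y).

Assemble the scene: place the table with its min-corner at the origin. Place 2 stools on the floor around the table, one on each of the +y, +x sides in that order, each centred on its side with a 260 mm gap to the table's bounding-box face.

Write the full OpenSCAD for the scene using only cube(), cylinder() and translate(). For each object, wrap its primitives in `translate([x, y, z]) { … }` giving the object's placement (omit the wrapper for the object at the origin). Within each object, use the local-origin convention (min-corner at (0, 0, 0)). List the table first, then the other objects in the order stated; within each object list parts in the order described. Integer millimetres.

translate([0, 0, 667]) cube([1299, 683, 40]);
translate([17, 17, 0]) cube([50, 50, 667]);
translate([1232, 17, 0]) cube([50, 50, 667]);
translate([17, 616, 0]) cube([50, 50, 667]);
translate([1232, 616, 0]) cube([50, 50, 667]);
translate([488, 943, 0]) {
  translate([0, 0, 362]) cube([323, 357, 40]);
  cube([48, 48, 362]);
  translate([275, 0, 0]) cube([48, 48, 362]);
  translate([0, 309, 0]) cube([48, 48, 362]);
  translate([275, 309, 0]) cube([48, 48, 362]);
}
translate([1559, 163, 0]) {
  translate([0, 0, 362]) cube([323, 357, 40]);
  cube([48, 48, 362]);
  translate([275, 0, 0]) cube([48, 48, 362]);
  translate([0, 309, 0]) cube([48, 48, 362]);
  translate([275, 309, 0]) cube([48, 48, 362]);
}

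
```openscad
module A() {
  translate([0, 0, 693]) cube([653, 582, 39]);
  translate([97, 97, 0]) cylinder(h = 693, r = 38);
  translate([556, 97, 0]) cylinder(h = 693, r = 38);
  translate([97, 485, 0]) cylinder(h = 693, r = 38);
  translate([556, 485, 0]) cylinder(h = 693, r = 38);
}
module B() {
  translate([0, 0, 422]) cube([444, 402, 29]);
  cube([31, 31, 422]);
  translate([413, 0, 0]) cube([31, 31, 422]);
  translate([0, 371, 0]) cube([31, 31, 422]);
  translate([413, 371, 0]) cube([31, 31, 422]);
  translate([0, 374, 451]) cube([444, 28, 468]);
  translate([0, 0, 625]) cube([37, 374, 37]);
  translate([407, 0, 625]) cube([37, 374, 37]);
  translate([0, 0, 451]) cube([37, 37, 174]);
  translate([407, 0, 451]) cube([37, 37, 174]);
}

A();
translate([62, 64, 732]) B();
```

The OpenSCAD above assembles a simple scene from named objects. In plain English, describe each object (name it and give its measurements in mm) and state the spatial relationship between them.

A is a table: top 653 mm (x) × 582 mm (y), 39 mm thick, upper face at z = 732 mm, on four round legs of 76 mm diameter, each leg's bounding box inset 59 mm from the nearest pair of top edges, running from z = 0 to the bottom of the top.

B is a chair: 444×402 mm seat, 29 mm thick, top at z = 451 mm, on four 31 mm square corner legs flush with the seat edges. A 28 mm thick backrest slab spans the full seat width, extending 468 mm above the seat top, its back face flush with the seat's +y edge. Two armrests of 37×37 mm section run along each side from the seat's front edge to the front of the backrest, top faces 211 mm above the seat top and outer faces flush with the seat's x-edges; a 37×37 mm post under the front of each armrest stands on the seat at the front corner.

The chair is on top of the table.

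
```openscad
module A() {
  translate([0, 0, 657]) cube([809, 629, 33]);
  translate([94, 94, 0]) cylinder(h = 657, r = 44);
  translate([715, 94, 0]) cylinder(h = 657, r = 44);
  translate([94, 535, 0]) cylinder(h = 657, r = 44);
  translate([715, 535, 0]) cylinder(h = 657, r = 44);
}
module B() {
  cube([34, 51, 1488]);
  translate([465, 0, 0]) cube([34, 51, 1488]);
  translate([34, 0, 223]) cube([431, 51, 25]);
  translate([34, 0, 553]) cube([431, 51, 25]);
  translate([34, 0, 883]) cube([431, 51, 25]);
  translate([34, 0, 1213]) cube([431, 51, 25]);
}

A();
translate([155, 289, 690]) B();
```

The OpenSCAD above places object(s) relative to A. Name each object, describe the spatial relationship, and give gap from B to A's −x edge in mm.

A is a table. B is a ladder. The ladder is on top of the table, centred. The gap from the ladder to the table's −x edge is 155 mm.

The ladder's min-x is at 155; the table's min-x is 0; gap = 155 mm.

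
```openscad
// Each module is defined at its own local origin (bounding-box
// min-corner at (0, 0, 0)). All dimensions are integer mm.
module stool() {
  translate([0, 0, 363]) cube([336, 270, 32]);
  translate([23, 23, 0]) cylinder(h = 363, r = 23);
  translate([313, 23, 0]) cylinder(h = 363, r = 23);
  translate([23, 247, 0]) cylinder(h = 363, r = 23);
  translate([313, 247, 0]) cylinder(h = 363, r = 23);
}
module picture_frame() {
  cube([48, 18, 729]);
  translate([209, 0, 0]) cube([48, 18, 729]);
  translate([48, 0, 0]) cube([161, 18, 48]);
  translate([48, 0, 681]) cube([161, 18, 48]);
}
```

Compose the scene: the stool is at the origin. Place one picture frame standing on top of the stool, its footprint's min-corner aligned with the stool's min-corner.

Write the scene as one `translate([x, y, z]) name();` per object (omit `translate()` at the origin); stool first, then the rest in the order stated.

stool();
translate([0, 0, 395]) picture_frame();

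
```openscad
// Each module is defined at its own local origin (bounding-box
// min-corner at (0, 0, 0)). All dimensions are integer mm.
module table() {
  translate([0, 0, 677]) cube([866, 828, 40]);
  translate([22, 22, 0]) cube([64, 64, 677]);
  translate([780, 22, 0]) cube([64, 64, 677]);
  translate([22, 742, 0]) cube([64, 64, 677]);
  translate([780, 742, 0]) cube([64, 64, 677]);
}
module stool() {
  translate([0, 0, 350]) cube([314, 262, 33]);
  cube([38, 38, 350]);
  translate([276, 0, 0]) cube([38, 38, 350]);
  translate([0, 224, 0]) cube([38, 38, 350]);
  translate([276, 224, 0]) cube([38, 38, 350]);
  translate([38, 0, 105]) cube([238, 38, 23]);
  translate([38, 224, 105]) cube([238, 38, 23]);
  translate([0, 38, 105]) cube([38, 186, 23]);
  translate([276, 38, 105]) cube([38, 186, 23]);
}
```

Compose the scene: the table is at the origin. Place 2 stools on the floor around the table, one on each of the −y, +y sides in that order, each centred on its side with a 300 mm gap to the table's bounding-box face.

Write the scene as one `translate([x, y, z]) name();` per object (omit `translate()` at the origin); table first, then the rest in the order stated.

table();
translate([276, -562, 0]) stool();
translate([276, 1128, 0]) stool();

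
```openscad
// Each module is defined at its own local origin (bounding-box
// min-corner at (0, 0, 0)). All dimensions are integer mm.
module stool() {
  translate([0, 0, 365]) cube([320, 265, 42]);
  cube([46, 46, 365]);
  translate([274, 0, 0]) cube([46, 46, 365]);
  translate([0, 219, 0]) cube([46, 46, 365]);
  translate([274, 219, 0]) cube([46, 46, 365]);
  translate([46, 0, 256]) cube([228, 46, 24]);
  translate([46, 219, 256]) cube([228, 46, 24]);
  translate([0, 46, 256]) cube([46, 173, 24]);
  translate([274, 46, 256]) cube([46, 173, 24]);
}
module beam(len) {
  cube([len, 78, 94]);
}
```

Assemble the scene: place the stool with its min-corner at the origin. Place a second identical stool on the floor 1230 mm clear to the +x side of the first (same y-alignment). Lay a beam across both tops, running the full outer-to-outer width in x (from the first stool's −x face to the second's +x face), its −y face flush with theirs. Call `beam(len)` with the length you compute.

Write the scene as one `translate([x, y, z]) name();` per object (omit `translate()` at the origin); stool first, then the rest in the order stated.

stool();
translate([1550, 0, 0]) stool();
translate([0, 0, 407]) beam(1870);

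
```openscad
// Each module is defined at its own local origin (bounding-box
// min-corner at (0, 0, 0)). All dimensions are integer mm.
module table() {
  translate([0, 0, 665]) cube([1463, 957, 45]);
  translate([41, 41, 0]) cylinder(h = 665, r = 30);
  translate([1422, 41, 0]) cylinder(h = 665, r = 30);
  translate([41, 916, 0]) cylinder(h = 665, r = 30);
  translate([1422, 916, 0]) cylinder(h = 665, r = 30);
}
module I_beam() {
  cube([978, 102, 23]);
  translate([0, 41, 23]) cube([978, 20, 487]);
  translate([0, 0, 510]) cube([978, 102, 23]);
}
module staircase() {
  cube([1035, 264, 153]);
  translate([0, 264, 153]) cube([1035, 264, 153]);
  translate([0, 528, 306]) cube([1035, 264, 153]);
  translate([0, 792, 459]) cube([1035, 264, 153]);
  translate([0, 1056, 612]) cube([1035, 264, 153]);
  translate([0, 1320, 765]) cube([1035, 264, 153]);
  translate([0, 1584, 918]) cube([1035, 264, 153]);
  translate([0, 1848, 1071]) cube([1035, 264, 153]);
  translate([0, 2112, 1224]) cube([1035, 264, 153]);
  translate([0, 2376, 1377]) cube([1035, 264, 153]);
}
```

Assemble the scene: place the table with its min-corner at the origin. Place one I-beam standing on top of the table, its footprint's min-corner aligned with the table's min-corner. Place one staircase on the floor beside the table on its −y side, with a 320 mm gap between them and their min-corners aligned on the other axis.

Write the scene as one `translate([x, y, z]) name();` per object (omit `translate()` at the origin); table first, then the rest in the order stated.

table();
translate([0, 0, 710]) I_beam();
translate([0, -2960, 0]) staircase();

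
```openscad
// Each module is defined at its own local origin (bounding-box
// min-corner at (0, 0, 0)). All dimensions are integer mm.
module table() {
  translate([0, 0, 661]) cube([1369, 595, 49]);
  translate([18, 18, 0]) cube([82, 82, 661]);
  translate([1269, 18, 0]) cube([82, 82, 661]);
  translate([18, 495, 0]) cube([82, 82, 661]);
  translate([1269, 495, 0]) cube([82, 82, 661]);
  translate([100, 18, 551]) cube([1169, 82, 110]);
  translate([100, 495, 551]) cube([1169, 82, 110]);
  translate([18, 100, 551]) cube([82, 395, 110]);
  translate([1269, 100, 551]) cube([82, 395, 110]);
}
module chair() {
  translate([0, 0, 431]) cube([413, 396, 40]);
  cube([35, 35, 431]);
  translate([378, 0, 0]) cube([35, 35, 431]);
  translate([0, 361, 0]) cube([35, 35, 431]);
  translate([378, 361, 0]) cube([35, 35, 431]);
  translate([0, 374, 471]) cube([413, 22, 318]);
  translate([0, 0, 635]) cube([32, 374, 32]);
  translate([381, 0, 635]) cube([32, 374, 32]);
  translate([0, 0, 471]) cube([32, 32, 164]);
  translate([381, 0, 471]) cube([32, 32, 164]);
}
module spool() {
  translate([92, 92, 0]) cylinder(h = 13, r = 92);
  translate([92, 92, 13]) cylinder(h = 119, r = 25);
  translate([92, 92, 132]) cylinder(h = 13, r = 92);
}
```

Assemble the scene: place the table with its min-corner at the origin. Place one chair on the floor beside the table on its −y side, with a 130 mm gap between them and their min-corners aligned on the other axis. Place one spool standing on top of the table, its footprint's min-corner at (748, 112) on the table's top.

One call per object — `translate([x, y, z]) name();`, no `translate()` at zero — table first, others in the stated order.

table();
translate([0, -526, 0]) chair();
translate([748, 112, 710]) spool();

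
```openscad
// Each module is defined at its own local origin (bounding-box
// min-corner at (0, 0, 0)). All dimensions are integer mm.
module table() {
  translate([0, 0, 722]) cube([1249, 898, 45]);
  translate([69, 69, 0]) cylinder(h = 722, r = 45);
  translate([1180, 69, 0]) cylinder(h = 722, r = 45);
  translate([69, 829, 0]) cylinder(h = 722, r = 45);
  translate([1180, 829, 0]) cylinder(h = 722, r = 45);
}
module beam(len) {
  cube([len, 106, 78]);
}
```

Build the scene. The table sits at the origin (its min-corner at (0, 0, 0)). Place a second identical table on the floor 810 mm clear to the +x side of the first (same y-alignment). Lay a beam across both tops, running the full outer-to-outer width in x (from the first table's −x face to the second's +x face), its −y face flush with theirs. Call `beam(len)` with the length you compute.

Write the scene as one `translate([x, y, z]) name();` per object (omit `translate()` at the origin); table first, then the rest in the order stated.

table();
translate([2059, 0, 0]) table();
translate([0, 0, 767]) beam(3308);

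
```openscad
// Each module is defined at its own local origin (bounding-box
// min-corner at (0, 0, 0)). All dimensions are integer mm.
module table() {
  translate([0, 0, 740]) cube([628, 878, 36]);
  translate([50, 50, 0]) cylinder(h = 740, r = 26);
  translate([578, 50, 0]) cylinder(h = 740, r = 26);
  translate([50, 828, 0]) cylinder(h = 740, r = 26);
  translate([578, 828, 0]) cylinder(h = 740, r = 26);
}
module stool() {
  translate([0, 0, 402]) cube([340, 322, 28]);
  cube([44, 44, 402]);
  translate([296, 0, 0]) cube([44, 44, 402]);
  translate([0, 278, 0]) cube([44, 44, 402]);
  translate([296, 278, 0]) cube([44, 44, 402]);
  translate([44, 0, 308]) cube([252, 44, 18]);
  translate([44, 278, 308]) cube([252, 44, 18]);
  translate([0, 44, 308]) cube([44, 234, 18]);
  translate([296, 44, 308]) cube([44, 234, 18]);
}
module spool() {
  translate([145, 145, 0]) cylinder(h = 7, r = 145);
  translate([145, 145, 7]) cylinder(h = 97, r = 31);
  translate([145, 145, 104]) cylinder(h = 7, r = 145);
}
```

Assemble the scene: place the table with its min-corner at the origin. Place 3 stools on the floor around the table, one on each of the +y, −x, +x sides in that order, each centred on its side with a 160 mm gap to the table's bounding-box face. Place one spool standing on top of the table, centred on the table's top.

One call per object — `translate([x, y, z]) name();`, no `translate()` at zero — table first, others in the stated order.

table();
translate([144, 1038, 0]) stool();
translate([-500, 278, 0]) stool();
translate([788, 278, 0]) stool();
translate([169, 294, 776]) spool();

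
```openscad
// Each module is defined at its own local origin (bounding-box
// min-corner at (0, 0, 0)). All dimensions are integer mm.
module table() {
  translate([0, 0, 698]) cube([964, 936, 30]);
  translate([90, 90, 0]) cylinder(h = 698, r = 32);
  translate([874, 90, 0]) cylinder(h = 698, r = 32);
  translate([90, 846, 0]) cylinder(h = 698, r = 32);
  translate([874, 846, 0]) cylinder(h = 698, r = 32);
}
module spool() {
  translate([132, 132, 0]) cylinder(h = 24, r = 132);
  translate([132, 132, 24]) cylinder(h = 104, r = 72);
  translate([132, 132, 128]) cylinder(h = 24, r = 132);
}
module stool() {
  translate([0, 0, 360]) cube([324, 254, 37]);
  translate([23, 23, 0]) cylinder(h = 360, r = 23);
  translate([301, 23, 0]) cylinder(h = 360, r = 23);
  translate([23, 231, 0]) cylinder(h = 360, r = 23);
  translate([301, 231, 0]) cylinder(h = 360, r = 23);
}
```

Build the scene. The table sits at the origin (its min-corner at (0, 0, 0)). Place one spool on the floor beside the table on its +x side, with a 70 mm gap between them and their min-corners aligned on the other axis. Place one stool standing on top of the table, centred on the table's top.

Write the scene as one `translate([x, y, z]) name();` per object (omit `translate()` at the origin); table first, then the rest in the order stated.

table();
translate([1034, 0, 0]) spool();
translate([320, 341, 728]) stool();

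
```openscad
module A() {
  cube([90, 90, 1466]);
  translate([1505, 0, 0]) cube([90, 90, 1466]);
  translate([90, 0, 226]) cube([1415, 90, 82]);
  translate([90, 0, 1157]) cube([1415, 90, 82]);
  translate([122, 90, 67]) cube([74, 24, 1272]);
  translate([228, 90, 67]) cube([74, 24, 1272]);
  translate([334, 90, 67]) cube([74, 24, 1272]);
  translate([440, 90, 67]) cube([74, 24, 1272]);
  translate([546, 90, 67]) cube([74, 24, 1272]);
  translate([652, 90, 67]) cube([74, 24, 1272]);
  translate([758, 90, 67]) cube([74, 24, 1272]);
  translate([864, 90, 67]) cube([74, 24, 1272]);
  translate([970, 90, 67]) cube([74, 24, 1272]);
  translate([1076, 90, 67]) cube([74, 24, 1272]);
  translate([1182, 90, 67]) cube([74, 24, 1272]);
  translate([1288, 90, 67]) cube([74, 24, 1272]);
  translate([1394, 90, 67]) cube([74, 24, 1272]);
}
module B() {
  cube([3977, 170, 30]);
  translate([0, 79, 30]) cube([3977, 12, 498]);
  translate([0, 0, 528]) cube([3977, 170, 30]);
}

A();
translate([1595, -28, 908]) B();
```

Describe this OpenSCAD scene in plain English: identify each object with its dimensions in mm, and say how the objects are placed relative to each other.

A is a fence section. Two 90×90 mm posts, 1466 mm tall, stand on the floor with a clear span of 1415 mm between their inner faces. Two horizontal rails of 90×82 mm section span the gap between the posts with their undersides at z = 226 mm and z = 1157 mm, flush with the posts' −y face. 13 pickets, each 74 mm wide, 24 mm thick and 1272 mm tall, are fixed to the +y face of the rails with their bottoms at z = 67 mm, evenly spaced across the span with equal gaps (rounded down to the nearest mm) at the −x end and between each pair — any rounding remainder accumulates at the +x end.

B is an I-beam lying along x, 3977 mm long. Overall section height 558 mm. Two flanges 170 mm wide (y) and 30 mm thick, one on the floor and one at the top; a web 12 mm thick runs between them, centred on the flange width.

The I-beam is beside the fence section with their tops flush at z = 1466.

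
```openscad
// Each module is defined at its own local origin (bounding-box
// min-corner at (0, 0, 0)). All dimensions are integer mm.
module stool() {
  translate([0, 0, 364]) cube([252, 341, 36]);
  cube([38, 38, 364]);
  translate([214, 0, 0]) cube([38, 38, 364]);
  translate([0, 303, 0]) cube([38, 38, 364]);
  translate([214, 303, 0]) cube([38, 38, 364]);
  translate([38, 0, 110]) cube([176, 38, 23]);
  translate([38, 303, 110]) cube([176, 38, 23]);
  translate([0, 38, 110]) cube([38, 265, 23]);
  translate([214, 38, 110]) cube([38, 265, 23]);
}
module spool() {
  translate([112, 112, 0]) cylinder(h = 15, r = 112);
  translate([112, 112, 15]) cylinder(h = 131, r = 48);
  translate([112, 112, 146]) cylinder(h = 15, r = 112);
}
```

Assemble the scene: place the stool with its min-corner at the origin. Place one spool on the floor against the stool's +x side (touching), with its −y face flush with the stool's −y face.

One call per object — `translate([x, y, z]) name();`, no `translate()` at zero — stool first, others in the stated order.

stool();
translate([252, 0, 0]) spool();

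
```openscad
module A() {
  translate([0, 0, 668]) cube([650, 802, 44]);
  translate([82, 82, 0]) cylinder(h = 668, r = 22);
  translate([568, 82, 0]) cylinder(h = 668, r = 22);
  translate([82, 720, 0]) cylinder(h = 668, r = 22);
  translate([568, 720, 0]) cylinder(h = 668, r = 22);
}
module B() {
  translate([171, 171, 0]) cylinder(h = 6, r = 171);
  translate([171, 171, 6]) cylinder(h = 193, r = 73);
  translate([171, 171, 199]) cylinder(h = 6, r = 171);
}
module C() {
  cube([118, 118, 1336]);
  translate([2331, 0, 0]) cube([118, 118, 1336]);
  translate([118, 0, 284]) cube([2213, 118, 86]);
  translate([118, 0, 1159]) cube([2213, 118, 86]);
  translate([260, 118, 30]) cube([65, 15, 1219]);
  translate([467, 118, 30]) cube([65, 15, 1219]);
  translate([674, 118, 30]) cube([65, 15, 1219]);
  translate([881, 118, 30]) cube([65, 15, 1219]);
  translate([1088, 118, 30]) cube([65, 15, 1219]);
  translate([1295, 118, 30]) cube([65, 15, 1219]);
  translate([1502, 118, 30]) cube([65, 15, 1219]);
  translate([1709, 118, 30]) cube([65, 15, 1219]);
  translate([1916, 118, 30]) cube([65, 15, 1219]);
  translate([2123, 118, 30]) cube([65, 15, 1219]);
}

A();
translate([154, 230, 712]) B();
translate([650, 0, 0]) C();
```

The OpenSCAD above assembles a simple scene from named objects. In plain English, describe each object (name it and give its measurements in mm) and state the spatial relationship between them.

A is a table with a 650×802 mm rectangular top, 44 mm thick, top surface at z = 712 mm, supported by four round legs of 44 mm diameter, each leg's bounding box inset 60 mm from the nearest pair of top edges, running from the floor.

B is a spool: two coaxial disc flanges of radius 171 mm and thickness 6 mm, joined by a core cylinder of radius 73 mm and height 193 mm. The lower flange rests on z = 0 and the three cylinders share a vertical axis.

C is a fence section. Two 118×118 mm posts, 1336 mm tall, stand on the floor with a clear span of 2213 mm between their inner faces. Two horizontal rails of 118×86 mm section span the gap between the posts with their undersides at z = 284 mm and z = 1159 mm, flush with the posts' −y face. 10 pickets, each 65 mm wide, 15 mm thick and 1219 mm tall, are fixed to the +y face of the rails with their bottoms at z = 30 mm, evenly spaced across the span with equal gaps (rounded down to the nearest mm) at the −x end and between each pair — any rounding remainder accumulates at the +x end.

The spool is on top of the table, centred. The fence section is against the table's +x side, with their −y faces flush.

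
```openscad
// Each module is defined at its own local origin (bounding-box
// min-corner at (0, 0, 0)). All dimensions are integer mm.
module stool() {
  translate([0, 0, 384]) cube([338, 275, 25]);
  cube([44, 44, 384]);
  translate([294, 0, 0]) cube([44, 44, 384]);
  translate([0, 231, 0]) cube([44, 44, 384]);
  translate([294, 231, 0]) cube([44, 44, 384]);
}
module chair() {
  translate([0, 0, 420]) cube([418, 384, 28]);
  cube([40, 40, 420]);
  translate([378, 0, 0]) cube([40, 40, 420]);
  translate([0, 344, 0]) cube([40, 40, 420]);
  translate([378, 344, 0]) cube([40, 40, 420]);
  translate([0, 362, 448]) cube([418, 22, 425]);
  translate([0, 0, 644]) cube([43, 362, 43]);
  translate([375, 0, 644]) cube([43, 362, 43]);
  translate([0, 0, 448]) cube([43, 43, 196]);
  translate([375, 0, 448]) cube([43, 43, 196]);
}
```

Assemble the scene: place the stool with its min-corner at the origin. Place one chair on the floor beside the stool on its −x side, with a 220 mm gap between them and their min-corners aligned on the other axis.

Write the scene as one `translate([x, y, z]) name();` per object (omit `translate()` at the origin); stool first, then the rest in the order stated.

stool();
translate([-638, 0, 0]) chair();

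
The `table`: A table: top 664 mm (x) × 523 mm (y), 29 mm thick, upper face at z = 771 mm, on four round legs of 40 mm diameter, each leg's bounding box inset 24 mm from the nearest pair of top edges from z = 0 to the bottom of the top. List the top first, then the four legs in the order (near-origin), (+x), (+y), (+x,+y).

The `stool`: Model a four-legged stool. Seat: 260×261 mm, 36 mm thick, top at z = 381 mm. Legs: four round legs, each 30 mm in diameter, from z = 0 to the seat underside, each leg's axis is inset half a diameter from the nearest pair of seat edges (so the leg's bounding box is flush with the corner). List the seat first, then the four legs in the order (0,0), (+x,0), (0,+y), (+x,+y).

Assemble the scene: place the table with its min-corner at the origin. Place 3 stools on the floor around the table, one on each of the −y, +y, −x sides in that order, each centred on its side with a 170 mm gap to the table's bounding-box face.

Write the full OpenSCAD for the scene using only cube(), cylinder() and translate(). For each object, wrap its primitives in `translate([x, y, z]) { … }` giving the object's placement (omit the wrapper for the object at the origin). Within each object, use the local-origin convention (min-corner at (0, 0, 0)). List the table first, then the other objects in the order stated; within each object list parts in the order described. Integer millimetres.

translate([0, 0, 742]) cube([664, 523, 29]);
translate([44, 44, 0]) cylinder(h = 742, r = 20);
translate([620, 44, 0]) cylinder(h = 742, r = 20);
translate([44, 479, 0]) cylinder(h = 742, r = 20);
translate([620, 479, 0]) cylinder(h = 742, r = 20);
translate([202, -431, 0]) {
  translate([0, 0, 345]) cube([260, 261, 36]);
  translate([15, 15, 0]) cylinder(h = 345, r = 15);
  translate([245, 15, 0]) cylinder(h = 345, r = 15);
  translate([15, 246, 0]) cylinder(h = 345, r = 15);
  translate([245, 246, 0]) cylinder(h = 345, r = 15);
}
translate([202, 693, 0]) {
  translate([0, 0, 345]) cube([260, 261, 36]);
  translate([15, 15, 0]) cylinder(h = 345, r = 15);
  translate([245, 15, 0]) cylinder(h = 345, r = 15);
  translate([15, 246, 0]) cylinder(h = 345, r = 15);
  translate([245, 246, 0]) cylinder(h = 345, r = 15);
}
translate([-430, 131, 0]) {
  translate([0, 0, 345]) cube([260, 261, 36]);
  translate([15, 15, 0]) cylinder(h = 345, r = 15);
  translate([245, 15, 0]) cylinder(h = 345, r = 15);
  translate([15, 246, 0]) cylinder(h = 345, r = 15);
  translate([245, 246, 0]) cylinder(h = 345, r = 15);
}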